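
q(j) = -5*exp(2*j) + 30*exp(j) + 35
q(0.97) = 79.34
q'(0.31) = 22.31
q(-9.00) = 35.00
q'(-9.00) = 0.00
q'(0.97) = 9.55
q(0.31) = 66.61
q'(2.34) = -766.26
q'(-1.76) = 4.87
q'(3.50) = -9972.87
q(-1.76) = 40.01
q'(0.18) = 21.58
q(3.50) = -4454.70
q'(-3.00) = 1.47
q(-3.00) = 36.48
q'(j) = -10*exp(2*j) + 30*exp(j)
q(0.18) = 63.75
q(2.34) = -192.41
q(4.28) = -23891.19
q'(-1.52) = 6.08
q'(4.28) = -50019.60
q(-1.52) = 41.32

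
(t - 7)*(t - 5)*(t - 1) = t^3 - 13*t^2 + 47*t - 35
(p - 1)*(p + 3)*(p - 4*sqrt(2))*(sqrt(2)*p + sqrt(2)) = sqrt(2)*p^4 - 8*p^3 + 3*sqrt(2)*p^3 - 24*p^2 - sqrt(2)*p^2 - 3*sqrt(2)*p + 8*p + 24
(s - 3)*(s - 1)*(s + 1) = s^3 - 3*s^2 - s + 3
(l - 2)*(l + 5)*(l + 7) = l^3 + 10*l^2 + 11*l - 70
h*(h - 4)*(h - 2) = h^3 - 6*h^2 + 8*h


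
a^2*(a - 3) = a^3 - 3*a^2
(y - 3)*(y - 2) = y^2 - 5*y + 6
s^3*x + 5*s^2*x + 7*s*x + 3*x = (s + 1)*(s + 3)*(s*x + x)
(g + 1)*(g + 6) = g^2 + 7*g + 6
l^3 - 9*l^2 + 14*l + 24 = (l - 6)*(l - 4)*(l + 1)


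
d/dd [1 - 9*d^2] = -18*d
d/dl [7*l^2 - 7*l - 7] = 14*l - 7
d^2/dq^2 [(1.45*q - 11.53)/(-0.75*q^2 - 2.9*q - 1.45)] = (-(1.45*q - 11.53)*(1.5*q + 2.9)*(3.0*q + 5.8) + (6.525*q - 8.885)*(0.75*q^2 + 2.9*q + 1.45))/(0.75*q^2 + 2.9*q + 1.45)^3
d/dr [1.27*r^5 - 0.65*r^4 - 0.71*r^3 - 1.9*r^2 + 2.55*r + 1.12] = 6.35*r^4 - 2.6*r^3 - 2.13*r^2 - 3.8*r + 2.55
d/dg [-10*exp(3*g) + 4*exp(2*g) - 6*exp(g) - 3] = (-30*exp(2*g) + 8*exp(g) - 6)*exp(g)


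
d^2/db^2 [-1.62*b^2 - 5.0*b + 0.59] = -3.24000000000000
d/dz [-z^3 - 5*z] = -3*z^2 - 5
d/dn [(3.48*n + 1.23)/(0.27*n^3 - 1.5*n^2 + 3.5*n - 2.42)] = (-1.8792*n^3 + 4.2237*n^2 + 3.69*n - 12.7266)/(0.0729*n^6 - 0.81*n^5 + 4.14*n^4 - 11.8068*n^3 + 19.51*n^2 - 16.94*n + 5.8564)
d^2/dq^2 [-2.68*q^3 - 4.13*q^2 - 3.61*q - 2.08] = -16.08*q - 8.26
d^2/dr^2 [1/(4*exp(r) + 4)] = (exp(r) - 1)*exp(r)/(4*(exp(r) + 1)^3)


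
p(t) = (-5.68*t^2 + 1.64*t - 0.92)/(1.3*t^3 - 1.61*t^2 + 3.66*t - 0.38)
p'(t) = (1.64 - 11.36*t)/(1.3*t^3 - 1.61*t^2 + 3.66*t - 0.38) + (-5.68*t^2 + 1.64*t - 0.92)*(-3.9*t^2 + 3.22*t - 3.66)/(1.3*t^3 - 1.61*t^2 + 3.66*t - 0.38)^2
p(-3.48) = 0.86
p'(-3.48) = 0.14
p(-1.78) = 1.13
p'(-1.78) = 0.14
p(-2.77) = 0.97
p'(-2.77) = 0.16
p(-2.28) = 1.05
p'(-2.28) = 0.16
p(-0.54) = 1.14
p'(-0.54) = -0.10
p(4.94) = -0.97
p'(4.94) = 0.19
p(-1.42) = 1.17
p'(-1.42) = 0.09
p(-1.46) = 1.17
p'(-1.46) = 0.09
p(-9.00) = 0.43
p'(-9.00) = 0.04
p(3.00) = -1.51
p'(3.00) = 0.37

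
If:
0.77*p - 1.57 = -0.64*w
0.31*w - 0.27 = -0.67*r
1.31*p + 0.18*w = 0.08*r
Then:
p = -0.48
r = -1.00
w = 3.03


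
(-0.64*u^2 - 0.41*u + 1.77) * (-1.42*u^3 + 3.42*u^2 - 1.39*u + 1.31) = 0.9088*u^5 - 1.6066*u^4 - 3.026*u^3 + 5.7849*u^2 - 2.9974*u + 2.3187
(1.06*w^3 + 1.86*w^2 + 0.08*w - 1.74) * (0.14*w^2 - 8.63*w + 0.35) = 0.1484*w^5 - 8.8874*w^4 - 15.6696*w^3 - 0.283*w^2 + 15.0442*w - 0.609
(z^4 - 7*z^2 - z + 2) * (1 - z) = -z^5 + z^4 + 7*z^3 - 6*z^2 - 3*z + 2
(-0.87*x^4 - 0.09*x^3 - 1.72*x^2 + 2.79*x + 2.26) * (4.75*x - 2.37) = -4.1325*x^5 + 1.6344*x^4 - 7.9567*x^3 + 17.3289*x^2 + 4.1227*x - 5.3562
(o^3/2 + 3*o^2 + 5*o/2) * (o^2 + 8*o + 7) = o^5/2 + 7*o^4 + 30*o^3 + 41*o^2 + 35*o/2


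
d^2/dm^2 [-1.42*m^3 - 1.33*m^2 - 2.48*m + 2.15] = -8.52*m - 2.66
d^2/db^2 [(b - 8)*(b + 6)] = 2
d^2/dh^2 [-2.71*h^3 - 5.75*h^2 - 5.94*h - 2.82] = -16.26*h - 11.5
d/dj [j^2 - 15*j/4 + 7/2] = 2*j - 15/4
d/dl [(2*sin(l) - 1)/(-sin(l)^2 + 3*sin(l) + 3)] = (-2*sin(l) - cos(2*l) + 10)*cos(l)/(sin(l)^2 - 3*sin(l) - 3)^2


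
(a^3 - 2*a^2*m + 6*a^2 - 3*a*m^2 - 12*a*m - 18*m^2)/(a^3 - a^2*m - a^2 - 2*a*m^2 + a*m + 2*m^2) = (a^2 - 3*a*m + 6*a - 18*m)/(a^2 - 2*a*m - a + 2*m)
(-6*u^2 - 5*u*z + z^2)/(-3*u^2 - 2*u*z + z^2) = (-6*u + z)/(-3*u + z)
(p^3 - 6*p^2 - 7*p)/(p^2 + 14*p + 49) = p*(p^2 - 6*p - 7)/(p^2 + 14*p + 49)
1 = 1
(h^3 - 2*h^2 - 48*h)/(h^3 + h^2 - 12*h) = (h^2 - 2*h - 48)/(h^2 + h - 12)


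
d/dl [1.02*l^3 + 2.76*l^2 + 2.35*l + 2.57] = 3.06*l^2 + 5.52*l + 2.35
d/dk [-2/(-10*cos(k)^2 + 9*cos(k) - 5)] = 2*(20*cos(k) - 9)*sin(k)/(10*cos(k)^2 - 9*cos(k) + 5)^2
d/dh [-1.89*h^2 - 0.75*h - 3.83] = -3.78*h - 0.75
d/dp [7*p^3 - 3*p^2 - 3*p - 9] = 21*p^2 - 6*p - 3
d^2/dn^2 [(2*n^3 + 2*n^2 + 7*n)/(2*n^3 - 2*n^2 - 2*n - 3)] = 8*(4*n^6 + 27*n^5 + 3*n^4 + 32*n^3 + 63*n^2 - 18*n - 6)/(8*n^9 - 24*n^8 + 4*n^6 + 72*n^5 + 12*n^4 - 26*n^3 - 90*n^2 - 54*n - 27)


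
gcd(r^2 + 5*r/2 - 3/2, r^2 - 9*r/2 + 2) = r - 1/2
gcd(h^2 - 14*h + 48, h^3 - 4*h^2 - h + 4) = 1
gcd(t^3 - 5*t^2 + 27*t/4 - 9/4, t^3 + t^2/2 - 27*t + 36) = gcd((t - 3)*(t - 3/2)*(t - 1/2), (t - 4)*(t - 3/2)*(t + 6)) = t - 3/2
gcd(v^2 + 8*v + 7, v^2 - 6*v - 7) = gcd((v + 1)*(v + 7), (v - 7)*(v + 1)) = v + 1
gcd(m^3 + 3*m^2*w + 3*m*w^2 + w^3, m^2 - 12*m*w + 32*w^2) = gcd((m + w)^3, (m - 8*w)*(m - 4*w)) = 1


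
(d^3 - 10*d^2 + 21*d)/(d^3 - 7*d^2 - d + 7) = d*(d - 3)/(d^2 - 1)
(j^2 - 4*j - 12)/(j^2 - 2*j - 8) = (j - 6)/(j - 4)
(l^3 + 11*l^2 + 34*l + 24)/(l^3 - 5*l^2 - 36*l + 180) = (l^2 + 5*l + 4)/(l^2 - 11*l + 30)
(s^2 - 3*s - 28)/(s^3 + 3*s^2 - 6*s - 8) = (s - 7)/(s^2 - s - 2)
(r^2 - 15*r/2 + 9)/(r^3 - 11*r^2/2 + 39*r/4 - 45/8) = 4*(r - 6)/(4*r^2 - 16*r + 15)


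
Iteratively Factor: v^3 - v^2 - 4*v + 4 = (v + 2)*(v^2 - 3*v + 2) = (v - 2)*(v + 2)*(v - 1)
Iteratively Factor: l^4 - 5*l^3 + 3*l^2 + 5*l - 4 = (l - 1)*(l^3 - 4*l^2 - l + 4) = (l - 1)*(l + 1)*(l^2 - 5*l + 4) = (l - 4)*(l - 1)*(l + 1)*(l - 1)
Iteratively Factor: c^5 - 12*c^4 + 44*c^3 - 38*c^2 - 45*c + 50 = (c + 1)*(c^4 - 13*c^3 + 57*c^2 - 95*c + 50) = (c - 5)*(c + 1)*(c^3 - 8*c^2 + 17*c - 10) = (c - 5)^2*(c + 1)*(c^2 - 3*c + 2) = (c - 5)^2*(c - 2)*(c + 1)*(c - 1)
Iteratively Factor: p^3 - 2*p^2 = (p)*(p^2 - 2*p) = p^2*(p - 2)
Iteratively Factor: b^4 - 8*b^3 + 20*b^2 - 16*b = (b - 2)*(b^3 - 6*b^2 + 8*b) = (b - 4)*(b - 2)*(b^2 - 2*b) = b*(b - 4)*(b - 2)*(b - 2)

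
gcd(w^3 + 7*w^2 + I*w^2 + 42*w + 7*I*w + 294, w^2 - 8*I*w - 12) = w - 6*I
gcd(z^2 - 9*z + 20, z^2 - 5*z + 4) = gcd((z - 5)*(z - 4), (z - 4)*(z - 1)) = z - 4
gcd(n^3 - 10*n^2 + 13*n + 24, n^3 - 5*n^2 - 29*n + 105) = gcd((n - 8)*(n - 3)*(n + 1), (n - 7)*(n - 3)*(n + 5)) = n - 3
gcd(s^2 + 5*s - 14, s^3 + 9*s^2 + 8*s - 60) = s - 2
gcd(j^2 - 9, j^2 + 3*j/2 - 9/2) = j + 3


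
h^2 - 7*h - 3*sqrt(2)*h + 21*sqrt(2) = (h - 7)*(h - 3*sqrt(2))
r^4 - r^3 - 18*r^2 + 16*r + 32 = (r - 4)*(r - 2)*(r + 1)*(r + 4)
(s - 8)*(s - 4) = s^2 - 12*s + 32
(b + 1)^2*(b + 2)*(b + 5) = b^4 + 9*b^3 + 25*b^2 + 27*b + 10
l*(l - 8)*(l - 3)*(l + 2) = l^4 - 9*l^3 + 2*l^2 + 48*l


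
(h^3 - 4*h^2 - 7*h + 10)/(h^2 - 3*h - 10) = h - 1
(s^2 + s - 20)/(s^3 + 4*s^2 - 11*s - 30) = (s - 4)/(s^2 - s - 6)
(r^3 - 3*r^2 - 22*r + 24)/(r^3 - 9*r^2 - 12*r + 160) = (r^2 - 7*r + 6)/(r^2 - 13*r + 40)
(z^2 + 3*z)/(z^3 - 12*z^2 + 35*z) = (z + 3)/(z^2 - 12*z + 35)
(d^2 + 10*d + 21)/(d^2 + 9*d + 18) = (d + 7)/(d + 6)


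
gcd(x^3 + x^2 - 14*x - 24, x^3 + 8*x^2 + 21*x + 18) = x^2 + 5*x + 6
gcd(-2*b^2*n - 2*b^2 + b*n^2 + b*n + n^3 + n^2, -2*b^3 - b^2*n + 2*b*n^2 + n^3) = 2*b^2 - b*n - n^2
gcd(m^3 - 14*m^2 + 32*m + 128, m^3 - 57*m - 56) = m - 8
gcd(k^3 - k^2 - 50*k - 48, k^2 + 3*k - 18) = k + 6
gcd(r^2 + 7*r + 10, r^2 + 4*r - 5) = r + 5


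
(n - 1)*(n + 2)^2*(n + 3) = n^4 + 6*n^3 + 9*n^2 - 4*n - 12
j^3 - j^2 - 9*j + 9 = (j - 3)*(j - 1)*(j + 3)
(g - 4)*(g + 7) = g^2 + 3*g - 28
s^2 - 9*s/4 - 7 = (s - 4)*(s + 7/4)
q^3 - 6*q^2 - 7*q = q*(q - 7)*(q + 1)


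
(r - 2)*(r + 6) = r^2 + 4*r - 12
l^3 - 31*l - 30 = (l - 6)*(l + 1)*(l + 5)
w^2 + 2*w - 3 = (w - 1)*(w + 3)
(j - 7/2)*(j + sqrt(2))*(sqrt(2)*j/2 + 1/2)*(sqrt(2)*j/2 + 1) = j^4/2 - 7*j^3/4 + 5*sqrt(2)*j^3/4 - 35*sqrt(2)*j^2/8 + 2*j^2 - 7*j + sqrt(2)*j/2 - 7*sqrt(2)/4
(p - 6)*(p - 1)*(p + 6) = p^3 - p^2 - 36*p + 36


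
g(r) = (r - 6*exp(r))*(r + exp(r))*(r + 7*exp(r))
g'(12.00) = -543242326232011646.26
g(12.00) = -181084757580050974.60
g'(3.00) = -1136143.07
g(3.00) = -389562.73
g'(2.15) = -95568.39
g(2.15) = -32980.83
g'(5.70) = -3408999097.26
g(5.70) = -1142059636.20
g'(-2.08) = 14.80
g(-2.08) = -6.67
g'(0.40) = -579.24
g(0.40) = -175.40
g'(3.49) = -4790918.28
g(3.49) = -1633142.02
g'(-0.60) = -18.20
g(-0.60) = 0.65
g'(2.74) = -531324.97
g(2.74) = -182700.37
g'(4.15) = -33692553.54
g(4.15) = -11402918.98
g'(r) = (1 - 6*exp(r))*(r + exp(r))*(r + 7*exp(r)) + (r - 6*exp(r))*(r + exp(r))*(7*exp(r) + 1) + (r - 6*exp(r))*(r + 7*exp(r))*(exp(r) + 1)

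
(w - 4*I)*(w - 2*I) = w^2 - 6*I*w - 8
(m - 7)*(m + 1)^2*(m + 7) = m^4 + 2*m^3 - 48*m^2 - 98*m - 49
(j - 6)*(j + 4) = j^2 - 2*j - 24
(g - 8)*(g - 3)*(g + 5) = g^3 - 6*g^2 - 31*g + 120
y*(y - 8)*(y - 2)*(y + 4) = y^4 - 6*y^3 - 24*y^2 + 64*y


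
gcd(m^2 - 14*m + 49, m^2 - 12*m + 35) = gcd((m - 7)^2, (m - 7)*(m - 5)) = m - 7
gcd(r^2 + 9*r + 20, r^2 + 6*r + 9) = 1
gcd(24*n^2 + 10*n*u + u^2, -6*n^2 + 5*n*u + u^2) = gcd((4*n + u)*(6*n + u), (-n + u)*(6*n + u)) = 6*n + u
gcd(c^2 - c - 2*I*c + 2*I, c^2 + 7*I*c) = 1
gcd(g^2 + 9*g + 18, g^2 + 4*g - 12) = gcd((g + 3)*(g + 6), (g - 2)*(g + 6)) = g + 6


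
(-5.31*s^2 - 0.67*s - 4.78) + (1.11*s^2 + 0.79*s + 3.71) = -4.2*s^2 + 0.12*s - 1.07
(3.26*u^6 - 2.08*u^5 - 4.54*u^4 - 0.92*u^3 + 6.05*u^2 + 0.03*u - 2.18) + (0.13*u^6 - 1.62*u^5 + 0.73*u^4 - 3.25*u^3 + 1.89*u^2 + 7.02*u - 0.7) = 3.39*u^6 - 3.7*u^5 - 3.81*u^4 - 4.17*u^3 + 7.94*u^2 + 7.05*u - 2.88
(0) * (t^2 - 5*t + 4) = 0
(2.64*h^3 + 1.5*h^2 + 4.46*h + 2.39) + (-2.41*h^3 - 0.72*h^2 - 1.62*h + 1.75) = 0.23*h^3 + 0.78*h^2 + 2.84*h + 4.14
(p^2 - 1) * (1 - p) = -p^3 + p^2 + p - 1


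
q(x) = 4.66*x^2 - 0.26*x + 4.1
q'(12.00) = 111.58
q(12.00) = 672.02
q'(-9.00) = -84.14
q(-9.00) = 383.90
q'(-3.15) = -29.62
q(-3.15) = 51.16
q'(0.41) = 3.56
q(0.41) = 4.78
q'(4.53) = 41.96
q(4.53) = 98.55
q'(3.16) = 29.19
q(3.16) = 49.81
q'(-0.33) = -3.34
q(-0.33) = 4.69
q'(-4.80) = -45.00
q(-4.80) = 112.71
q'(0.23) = 1.88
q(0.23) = 4.29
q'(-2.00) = -18.90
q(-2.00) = 23.26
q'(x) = 9.32*x - 0.26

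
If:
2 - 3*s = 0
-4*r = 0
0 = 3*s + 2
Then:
No Solution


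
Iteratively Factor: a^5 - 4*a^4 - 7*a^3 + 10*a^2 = (a + 2)*(a^4 - 6*a^3 + 5*a^2) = (a - 1)*(a + 2)*(a^3 - 5*a^2) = a*(a - 1)*(a + 2)*(a^2 - 5*a) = a^2*(a - 1)*(a + 2)*(a - 5)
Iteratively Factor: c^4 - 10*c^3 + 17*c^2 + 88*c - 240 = (c + 3)*(c^3 - 13*c^2 + 56*c - 80) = (c - 4)*(c + 3)*(c^2 - 9*c + 20) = (c - 4)^2*(c + 3)*(c - 5)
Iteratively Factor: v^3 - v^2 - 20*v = (v)*(v^2 - v - 20) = v*(v + 4)*(v - 5)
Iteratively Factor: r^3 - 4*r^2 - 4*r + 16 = (r - 4)*(r^2 - 4) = (r - 4)*(r + 2)*(r - 2)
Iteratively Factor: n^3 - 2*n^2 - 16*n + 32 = (n + 4)*(n^2 - 6*n + 8) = (n - 2)*(n + 4)*(n - 4)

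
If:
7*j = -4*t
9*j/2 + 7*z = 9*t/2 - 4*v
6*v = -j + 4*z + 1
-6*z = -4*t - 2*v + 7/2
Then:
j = -22/13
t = 77/26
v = 23/13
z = 103/52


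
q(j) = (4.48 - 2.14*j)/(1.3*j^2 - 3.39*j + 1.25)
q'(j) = (3.39 - 2.6*j)*(4.48 - 2.14*j)/(1.3*j^2 - 3.39*j + 1.25)^2 - 2.14/(1.3*j^2 - 3.39*j + 1.25)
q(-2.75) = 0.51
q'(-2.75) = 0.16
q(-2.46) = 0.56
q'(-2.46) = 0.19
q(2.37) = -1.14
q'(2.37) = 1.99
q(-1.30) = 0.92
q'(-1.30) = 0.52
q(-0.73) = 1.37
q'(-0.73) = 1.15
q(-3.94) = 0.37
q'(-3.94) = 0.08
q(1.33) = -1.70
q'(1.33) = 2.11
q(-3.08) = 0.46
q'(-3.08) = 0.13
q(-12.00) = 0.13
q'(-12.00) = 0.01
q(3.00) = -0.70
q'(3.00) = 0.34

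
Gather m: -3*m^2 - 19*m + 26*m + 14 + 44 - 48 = -3*m^2 + 7*m + 10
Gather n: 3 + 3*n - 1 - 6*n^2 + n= -6*n^2 + 4*n + 2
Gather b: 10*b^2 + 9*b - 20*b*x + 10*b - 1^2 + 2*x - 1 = 10*b^2 + b*(19 - 20*x) + 2*x - 2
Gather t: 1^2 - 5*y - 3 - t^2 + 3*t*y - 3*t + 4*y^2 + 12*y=-t^2 + t*(3*y - 3) + 4*y^2 + 7*y - 2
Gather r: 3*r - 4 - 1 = 3*r - 5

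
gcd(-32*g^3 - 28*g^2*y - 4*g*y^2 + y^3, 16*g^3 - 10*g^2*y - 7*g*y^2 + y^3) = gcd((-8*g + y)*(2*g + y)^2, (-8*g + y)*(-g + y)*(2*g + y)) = -16*g^2 - 6*g*y + y^2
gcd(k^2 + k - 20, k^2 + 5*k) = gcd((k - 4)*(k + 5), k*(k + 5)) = k + 5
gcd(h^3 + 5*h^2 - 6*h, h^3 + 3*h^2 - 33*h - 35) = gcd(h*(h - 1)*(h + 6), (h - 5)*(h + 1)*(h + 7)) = 1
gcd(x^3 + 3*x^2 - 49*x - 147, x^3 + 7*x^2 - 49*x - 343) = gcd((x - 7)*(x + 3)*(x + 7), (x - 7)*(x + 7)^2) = x^2 - 49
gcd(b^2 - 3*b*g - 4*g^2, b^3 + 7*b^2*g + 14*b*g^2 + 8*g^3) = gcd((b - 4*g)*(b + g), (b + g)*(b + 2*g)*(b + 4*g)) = b + g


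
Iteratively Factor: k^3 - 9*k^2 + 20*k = (k - 5)*(k^2 - 4*k) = k*(k - 5)*(k - 4)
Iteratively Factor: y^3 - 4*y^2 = (y)*(y^2 - 4*y) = y*(y - 4)*(y)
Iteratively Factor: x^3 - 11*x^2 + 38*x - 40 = (x - 5)*(x^2 - 6*x + 8) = (x - 5)*(x - 2)*(x - 4)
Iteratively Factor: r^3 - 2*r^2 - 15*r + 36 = (r + 4)*(r^2 - 6*r + 9) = (r - 3)*(r + 4)*(r - 3)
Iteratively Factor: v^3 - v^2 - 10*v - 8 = (v + 2)*(v^2 - 3*v - 4) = (v + 1)*(v + 2)*(v - 4)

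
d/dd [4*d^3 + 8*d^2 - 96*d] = 12*d^2 + 16*d - 96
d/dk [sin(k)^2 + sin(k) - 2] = sin(2*k) + cos(k)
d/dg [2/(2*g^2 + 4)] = -2*g/(g^2 + 2)^2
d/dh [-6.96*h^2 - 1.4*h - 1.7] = -13.92*h - 1.4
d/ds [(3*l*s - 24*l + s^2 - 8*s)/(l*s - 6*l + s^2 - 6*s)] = (-(l + 2*s - 6)*(3*l*s - 24*l + s^2 - 8*s) + (3*l + 2*s - 8)*(l*s - 6*l + s^2 - 6*s))/(l*s - 6*l + s^2 - 6*s)^2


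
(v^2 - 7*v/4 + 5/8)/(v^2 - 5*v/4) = (v - 1/2)/v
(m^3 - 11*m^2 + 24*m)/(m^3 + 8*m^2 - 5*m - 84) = m*(m - 8)/(m^2 + 11*m + 28)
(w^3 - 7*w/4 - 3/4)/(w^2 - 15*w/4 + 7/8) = 2*(4*w^3 - 7*w - 3)/(8*w^2 - 30*w + 7)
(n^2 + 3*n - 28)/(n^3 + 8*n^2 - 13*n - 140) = 1/(n + 5)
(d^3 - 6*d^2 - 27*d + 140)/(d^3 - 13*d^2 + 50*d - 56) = (d + 5)/(d - 2)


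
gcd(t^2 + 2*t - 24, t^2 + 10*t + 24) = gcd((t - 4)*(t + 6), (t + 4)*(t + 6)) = t + 6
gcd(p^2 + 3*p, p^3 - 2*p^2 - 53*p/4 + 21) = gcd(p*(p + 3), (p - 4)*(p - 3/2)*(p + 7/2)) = 1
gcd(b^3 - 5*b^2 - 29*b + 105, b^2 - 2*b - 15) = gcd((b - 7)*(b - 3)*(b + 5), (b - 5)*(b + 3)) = 1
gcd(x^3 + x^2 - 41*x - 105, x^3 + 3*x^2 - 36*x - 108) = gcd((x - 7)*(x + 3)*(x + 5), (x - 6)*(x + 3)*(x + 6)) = x + 3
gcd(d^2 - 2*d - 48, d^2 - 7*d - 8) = d - 8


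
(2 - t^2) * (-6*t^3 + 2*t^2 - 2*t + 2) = 6*t^5 - 2*t^4 - 10*t^3 + 2*t^2 - 4*t + 4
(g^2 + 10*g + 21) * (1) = g^2 + 10*g + 21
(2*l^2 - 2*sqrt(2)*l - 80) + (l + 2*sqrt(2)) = 2*l^2 - 2*sqrt(2)*l + l - 80 + 2*sqrt(2)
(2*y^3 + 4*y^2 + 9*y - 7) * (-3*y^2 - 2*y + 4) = -6*y^5 - 16*y^4 - 27*y^3 + 19*y^2 + 50*y - 28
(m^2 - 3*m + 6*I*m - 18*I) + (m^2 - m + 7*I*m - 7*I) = 2*m^2 - 4*m + 13*I*m - 25*I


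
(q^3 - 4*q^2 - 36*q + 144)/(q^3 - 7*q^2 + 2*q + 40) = (q^2 - 36)/(q^2 - 3*q - 10)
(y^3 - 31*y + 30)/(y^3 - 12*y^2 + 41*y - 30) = (y + 6)/(y - 6)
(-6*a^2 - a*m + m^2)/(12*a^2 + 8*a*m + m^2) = (-3*a + m)/(6*a + m)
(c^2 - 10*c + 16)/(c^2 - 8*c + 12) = (c - 8)/(c - 6)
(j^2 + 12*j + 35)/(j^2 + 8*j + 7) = (j + 5)/(j + 1)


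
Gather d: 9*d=9*d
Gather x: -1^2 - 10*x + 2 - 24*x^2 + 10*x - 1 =-24*x^2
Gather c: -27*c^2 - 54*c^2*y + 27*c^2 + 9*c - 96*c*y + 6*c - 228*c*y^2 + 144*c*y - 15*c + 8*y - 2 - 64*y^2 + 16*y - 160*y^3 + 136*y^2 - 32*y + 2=-54*c^2*y + c*(-228*y^2 + 48*y) - 160*y^3 + 72*y^2 - 8*y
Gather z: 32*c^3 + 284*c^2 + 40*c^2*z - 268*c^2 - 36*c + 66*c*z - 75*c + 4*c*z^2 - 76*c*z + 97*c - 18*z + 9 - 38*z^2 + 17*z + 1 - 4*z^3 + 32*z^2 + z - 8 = 32*c^3 + 16*c^2 - 14*c - 4*z^3 + z^2*(4*c - 6) + z*(40*c^2 - 10*c) + 2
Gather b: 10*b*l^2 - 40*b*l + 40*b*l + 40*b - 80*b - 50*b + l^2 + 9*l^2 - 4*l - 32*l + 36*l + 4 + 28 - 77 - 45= b*(10*l^2 - 90) + 10*l^2 - 90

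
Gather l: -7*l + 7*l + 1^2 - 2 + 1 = 0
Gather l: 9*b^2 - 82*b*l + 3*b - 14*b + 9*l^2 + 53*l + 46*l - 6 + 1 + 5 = 9*b^2 - 11*b + 9*l^2 + l*(99 - 82*b)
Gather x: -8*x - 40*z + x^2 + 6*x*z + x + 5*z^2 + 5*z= x^2 + x*(6*z - 7) + 5*z^2 - 35*z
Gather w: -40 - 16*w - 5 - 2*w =-18*w - 45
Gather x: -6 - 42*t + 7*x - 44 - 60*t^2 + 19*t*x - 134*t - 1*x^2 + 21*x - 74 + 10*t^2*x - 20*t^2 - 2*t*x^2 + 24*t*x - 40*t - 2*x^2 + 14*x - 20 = -80*t^2 - 216*t + x^2*(-2*t - 3) + x*(10*t^2 + 43*t + 42) - 144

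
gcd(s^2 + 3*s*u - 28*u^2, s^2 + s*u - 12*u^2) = 1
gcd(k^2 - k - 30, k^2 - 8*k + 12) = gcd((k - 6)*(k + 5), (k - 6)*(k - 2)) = k - 6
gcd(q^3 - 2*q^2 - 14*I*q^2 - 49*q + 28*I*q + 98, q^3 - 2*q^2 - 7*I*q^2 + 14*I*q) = q^2 + q*(-2 - 7*I) + 14*I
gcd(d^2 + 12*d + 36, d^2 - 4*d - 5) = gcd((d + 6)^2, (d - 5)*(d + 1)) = 1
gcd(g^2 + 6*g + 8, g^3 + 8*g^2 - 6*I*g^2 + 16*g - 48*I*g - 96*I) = g + 4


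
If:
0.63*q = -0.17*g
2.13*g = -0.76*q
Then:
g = 0.00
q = 0.00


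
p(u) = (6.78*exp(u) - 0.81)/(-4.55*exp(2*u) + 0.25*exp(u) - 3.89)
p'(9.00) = 0.00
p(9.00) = 0.00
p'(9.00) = 0.00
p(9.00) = 0.00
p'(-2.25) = -0.18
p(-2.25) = 0.02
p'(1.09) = 0.36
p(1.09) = -0.45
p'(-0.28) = -0.27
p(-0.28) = -0.68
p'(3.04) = 0.07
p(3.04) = -0.07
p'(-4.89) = -0.01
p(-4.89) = 0.20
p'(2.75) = 0.09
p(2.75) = -0.09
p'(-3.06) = -0.08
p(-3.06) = 0.13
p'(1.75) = 0.23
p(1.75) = -0.25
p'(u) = (6.78*exp(u) - 0.81)*(9.1*exp(2*u) - 0.25*exp(u))/(-4.55*exp(2*u) + 0.25*exp(u) - 3.89)^2 + 6.78*exp(u)/(-4.55*exp(2*u) + 0.25*exp(u) - 3.89)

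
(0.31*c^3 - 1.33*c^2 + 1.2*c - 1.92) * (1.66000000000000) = 0.5146*c^3 - 2.2078*c^2 + 1.992*c - 3.1872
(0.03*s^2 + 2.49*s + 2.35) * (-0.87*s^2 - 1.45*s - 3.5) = -0.0261*s^4 - 2.2098*s^3 - 5.76*s^2 - 12.1225*s - 8.225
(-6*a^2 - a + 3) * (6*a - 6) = -36*a^3 + 30*a^2 + 24*a - 18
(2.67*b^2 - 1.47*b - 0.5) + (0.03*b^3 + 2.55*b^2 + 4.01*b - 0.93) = 0.03*b^3 + 5.22*b^2 + 2.54*b - 1.43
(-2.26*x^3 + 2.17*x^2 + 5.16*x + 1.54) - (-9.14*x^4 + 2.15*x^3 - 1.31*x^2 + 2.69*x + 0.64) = 9.14*x^4 - 4.41*x^3 + 3.48*x^2 + 2.47*x + 0.9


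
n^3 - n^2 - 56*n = n*(n - 8)*(n + 7)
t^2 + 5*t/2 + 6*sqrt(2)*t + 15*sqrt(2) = (t + 5/2)*(t + 6*sqrt(2))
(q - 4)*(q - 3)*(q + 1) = q^3 - 6*q^2 + 5*q + 12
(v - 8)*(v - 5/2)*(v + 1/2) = v^3 - 10*v^2 + 59*v/4 + 10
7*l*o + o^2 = o*(7*l + o)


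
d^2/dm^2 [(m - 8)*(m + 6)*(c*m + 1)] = 6*c*m - 4*c + 2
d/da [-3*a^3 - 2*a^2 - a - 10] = -9*a^2 - 4*a - 1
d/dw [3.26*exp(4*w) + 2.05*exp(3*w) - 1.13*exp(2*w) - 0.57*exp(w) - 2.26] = (13.04*exp(3*w) + 6.15*exp(2*w) - 2.26*exp(w) - 0.57)*exp(w)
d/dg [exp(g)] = exp(g)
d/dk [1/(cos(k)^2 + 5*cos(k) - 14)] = (2*cos(k) + 5)*sin(k)/(cos(k)^2 + 5*cos(k) - 14)^2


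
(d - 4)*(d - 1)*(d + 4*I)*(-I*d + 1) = -I*d^4 + 5*d^3 + 5*I*d^3 - 25*d^2 + 20*d - 20*I*d + 16*I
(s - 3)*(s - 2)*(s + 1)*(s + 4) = s^4 - 15*s^2 + 10*s + 24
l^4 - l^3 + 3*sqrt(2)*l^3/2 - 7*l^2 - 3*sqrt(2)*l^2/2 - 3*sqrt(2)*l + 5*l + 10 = (l - 2)*(l + 1)*(l - sqrt(2))*(l + 5*sqrt(2)/2)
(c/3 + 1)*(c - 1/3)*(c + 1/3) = c^3/3 + c^2 - c/27 - 1/9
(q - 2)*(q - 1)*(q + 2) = q^3 - q^2 - 4*q + 4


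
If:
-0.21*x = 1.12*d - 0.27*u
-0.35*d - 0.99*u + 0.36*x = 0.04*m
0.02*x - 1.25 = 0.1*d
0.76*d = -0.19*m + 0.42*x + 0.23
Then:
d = -4.60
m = 106.96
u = 11.67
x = 39.52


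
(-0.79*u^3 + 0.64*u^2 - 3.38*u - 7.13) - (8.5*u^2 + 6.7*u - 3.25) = -0.79*u^3 - 7.86*u^2 - 10.08*u - 3.88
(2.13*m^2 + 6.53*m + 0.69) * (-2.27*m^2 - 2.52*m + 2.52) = -4.8351*m^4 - 20.1907*m^3 - 12.6543*m^2 + 14.7168*m + 1.7388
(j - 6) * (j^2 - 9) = j^3 - 6*j^2 - 9*j + 54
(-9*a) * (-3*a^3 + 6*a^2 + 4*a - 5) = 27*a^4 - 54*a^3 - 36*a^2 + 45*a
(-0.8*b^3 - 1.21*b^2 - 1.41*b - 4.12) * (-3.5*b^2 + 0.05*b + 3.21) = 2.8*b^5 + 4.195*b^4 + 2.3065*b^3 + 10.4654*b^2 - 4.7321*b - 13.2252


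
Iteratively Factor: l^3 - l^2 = (l)*(l^2 - l) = l*(l - 1)*(l)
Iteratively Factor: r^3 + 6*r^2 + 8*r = (r + 2)*(r^2 + 4*r) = (r + 2)*(r + 4)*(r)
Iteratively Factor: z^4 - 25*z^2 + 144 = (z - 3)*(z^3 + 3*z^2 - 16*z - 48) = (z - 3)*(z + 4)*(z^2 - z - 12) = (z - 4)*(z - 3)*(z + 4)*(z + 3)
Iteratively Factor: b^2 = (b)*(b)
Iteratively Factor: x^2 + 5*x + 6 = (x + 3)*(x + 2)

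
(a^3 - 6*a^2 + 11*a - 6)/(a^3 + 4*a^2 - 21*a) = (a^2 - 3*a + 2)/(a*(a + 7))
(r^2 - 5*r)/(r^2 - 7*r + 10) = r/(r - 2)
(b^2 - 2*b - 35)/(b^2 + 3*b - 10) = (b - 7)/(b - 2)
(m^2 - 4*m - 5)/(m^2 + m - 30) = (m + 1)/(m + 6)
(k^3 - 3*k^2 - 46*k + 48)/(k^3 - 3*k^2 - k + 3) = (k^2 - 2*k - 48)/(k^2 - 2*k - 3)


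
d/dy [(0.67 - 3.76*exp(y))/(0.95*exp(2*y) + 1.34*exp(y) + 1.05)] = (3.572*exp(2*y) - 1.273*exp(y) - 4.8458)*exp(y)/(0.9025*exp(4*y) + 2.546*exp(3*y) + 3.7906*exp(2*y) + 2.814*exp(y) + 1.1025)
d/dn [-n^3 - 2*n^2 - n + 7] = -3*n^2 - 4*n - 1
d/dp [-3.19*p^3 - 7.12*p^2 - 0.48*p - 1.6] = -9.57*p^2 - 14.24*p - 0.48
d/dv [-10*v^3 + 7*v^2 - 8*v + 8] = -30*v^2 + 14*v - 8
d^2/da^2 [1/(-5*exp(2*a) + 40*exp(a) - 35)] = 4*(-2*(exp(a) - 4)^2*exp(a) + (exp(a) - 2)*(exp(2*a) - 8*exp(a) + 7))*exp(a)/(5*(exp(2*a) - 8*exp(a) + 7)^3)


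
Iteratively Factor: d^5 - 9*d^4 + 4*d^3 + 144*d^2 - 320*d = (d - 4)*(d^4 - 5*d^3 - 16*d^2 + 80*d) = d*(d - 4)*(d^3 - 5*d^2 - 16*d + 80) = d*(d - 5)*(d - 4)*(d^2 - 16) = d*(d - 5)*(d - 4)^2*(d + 4)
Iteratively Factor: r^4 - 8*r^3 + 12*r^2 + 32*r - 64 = (r - 4)*(r^3 - 4*r^2 - 4*r + 16) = (r - 4)^2*(r^2 - 4) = (r - 4)^2*(r - 2)*(r + 2)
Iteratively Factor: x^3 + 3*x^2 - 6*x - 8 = (x + 4)*(x^2 - x - 2) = (x + 1)*(x + 4)*(x - 2)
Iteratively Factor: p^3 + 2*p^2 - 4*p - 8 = (p + 2)*(p^2 - 4) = (p - 2)*(p + 2)*(p + 2)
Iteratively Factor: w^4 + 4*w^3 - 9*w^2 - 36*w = (w + 3)*(w^3 + w^2 - 12*w) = (w - 3)*(w + 3)*(w^2 + 4*w) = w*(w - 3)*(w + 3)*(w + 4)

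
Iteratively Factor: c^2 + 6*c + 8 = (c + 2)*(c + 4)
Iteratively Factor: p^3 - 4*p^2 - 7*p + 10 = (p - 1)*(p^2 - 3*p - 10) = (p - 5)*(p - 1)*(p + 2)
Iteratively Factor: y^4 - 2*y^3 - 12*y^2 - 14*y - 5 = (y + 1)*(y^3 - 3*y^2 - 9*y - 5) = (y - 5)*(y + 1)*(y^2 + 2*y + 1) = (y - 5)*(y + 1)^2*(y + 1)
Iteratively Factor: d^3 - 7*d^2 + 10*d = (d - 2)*(d^2 - 5*d) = d*(d - 2)*(d - 5)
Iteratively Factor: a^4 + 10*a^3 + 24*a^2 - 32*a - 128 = (a + 4)*(a^3 + 6*a^2 - 32) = (a - 2)*(a + 4)*(a^2 + 8*a + 16) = (a - 2)*(a + 4)^2*(a + 4)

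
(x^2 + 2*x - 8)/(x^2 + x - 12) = (x - 2)/(x - 3)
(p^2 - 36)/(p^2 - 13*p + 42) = (p + 6)/(p - 7)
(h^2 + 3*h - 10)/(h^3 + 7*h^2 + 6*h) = (h^2 + 3*h - 10)/(h*(h^2 + 7*h + 6))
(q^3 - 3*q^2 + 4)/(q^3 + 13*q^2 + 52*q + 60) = (q^3 - 3*q^2 + 4)/(q^3 + 13*q^2 + 52*q + 60)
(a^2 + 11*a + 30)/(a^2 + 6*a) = (a + 5)/a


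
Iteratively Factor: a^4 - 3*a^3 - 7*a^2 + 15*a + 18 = (a - 3)*(a^3 - 7*a - 6) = (a - 3)*(a + 1)*(a^2 - a - 6) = (a - 3)^2*(a + 1)*(a + 2)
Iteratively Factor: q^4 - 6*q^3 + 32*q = (q - 4)*(q^3 - 2*q^2 - 8*q) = (q - 4)*(q + 2)*(q^2 - 4*q) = (q - 4)^2*(q + 2)*(q)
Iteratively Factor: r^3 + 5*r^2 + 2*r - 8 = (r + 4)*(r^2 + r - 2) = (r - 1)*(r + 4)*(r + 2)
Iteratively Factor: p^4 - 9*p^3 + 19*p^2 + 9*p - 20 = (p - 1)*(p^3 - 8*p^2 + 11*p + 20) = (p - 1)*(p + 1)*(p^2 - 9*p + 20) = (p - 4)*(p - 1)*(p + 1)*(p - 5)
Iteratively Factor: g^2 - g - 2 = (g + 1)*(g - 2)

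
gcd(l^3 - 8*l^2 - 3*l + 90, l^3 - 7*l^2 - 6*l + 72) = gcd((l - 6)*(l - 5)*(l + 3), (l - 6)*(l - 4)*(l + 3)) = l^2 - 3*l - 18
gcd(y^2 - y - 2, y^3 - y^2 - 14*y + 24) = y - 2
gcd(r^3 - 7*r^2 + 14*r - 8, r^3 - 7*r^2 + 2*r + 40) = r - 4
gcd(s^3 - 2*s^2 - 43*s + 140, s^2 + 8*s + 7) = s + 7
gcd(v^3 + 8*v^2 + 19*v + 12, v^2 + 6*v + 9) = v + 3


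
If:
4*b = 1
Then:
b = 1/4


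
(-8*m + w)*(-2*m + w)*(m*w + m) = 16*m^3*w + 16*m^3 - 10*m^2*w^2 - 10*m^2*w + m*w^3 + m*w^2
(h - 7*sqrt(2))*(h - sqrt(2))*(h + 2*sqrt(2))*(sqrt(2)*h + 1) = sqrt(2)*h^4 - 11*h^3 - 24*sqrt(2)*h^2 + 38*h + 28*sqrt(2)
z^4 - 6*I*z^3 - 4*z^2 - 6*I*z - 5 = (z - 5*I)*(z - I)^2*(z + I)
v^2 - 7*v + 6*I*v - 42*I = (v - 7)*(v + 6*I)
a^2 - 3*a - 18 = (a - 6)*(a + 3)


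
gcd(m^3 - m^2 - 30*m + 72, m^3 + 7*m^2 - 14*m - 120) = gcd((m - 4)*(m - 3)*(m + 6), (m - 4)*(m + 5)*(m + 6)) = m^2 + 2*m - 24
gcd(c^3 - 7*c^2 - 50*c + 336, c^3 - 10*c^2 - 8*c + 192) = c^2 - 14*c + 48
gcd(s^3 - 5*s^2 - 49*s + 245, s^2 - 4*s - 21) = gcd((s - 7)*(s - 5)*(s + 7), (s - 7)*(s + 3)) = s - 7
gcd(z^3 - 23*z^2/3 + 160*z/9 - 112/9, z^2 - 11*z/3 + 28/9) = z^2 - 11*z/3 + 28/9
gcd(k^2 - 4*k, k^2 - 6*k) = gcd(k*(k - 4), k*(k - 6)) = k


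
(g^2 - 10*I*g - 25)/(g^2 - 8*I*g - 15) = (g - 5*I)/(g - 3*I)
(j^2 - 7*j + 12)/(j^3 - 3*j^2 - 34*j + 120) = (j - 3)/(j^2 + j - 30)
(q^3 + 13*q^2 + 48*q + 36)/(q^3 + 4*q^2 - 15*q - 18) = (q + 6)/(q - 3)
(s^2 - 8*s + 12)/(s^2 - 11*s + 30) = (s - 2)/(s - 5)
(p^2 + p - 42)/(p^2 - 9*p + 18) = (p + 7)/(p - 3)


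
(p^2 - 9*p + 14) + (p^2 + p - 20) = 2*p^2 - 8*p - 6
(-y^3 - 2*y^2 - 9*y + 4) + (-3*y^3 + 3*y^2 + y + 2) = -4*y^3 + y^2 - 8*y + 6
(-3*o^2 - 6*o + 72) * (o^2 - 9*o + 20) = -3*o^4 + 21*o^3 + 66*o^2 - 768*o + 1440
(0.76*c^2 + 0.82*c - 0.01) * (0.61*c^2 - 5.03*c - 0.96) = 0.4636*c^4 - 3.3226*c^3 - 4.8603*c^2 - 0.7369*c + 0.0096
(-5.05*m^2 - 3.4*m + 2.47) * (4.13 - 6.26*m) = 31.613*m^3 + 0.427499999999998*m^2 - 29.5042*m + 10.2011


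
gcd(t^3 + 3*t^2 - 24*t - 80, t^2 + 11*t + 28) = t + 4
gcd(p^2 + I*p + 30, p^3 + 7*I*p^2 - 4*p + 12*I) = p + 6*I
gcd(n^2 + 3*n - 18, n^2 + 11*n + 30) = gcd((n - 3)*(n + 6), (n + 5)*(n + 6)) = n + 6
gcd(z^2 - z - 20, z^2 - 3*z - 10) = z - 5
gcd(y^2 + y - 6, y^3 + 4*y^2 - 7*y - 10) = y - 2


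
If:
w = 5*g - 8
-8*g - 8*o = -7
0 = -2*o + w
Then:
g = 39/28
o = -29/56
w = -29/28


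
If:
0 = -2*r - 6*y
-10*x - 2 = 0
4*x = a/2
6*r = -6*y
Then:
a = -8/5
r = 0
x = -1/5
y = 0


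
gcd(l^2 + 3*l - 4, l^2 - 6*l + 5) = l - 1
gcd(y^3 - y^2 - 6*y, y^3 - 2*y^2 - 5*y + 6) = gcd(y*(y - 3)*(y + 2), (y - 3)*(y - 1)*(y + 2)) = y^2 - y - 6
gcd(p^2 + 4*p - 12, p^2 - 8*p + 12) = p - 2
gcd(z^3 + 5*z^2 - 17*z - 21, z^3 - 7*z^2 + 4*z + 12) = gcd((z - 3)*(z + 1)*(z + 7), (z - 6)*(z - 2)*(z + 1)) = z + 1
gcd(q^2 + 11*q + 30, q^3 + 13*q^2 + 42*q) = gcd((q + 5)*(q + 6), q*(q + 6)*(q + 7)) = q + 6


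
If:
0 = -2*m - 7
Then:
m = -7/2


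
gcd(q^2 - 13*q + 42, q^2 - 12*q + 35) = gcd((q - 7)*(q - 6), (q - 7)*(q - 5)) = q - 7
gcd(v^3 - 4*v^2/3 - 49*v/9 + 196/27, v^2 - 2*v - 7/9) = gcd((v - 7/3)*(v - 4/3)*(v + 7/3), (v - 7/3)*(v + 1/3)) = v - 7/3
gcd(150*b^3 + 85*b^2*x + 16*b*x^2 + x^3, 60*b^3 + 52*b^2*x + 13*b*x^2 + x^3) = 30*b^2 + 11*b*x + x^2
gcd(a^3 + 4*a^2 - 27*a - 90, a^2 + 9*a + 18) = a^2 + 9*a + 18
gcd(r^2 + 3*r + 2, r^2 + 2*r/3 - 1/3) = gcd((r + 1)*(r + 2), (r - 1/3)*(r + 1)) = r + 1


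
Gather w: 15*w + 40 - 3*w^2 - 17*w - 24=-3*w^2 - 2*w + 16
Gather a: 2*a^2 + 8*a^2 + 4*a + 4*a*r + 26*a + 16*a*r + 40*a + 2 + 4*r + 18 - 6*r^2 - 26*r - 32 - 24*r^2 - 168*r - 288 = 10*a^2 + a*(20*r + 70) - 30*r^2 - 190*r - 300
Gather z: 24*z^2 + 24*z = 24*z^2 + 24*z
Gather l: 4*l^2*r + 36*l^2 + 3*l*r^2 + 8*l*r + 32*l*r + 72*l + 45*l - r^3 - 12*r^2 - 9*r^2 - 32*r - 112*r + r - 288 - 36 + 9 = l^2*(4*r + 36) + l*(3*r^2 + 40*r + 117) - r^3 - 21*r^2 - 143*r - 315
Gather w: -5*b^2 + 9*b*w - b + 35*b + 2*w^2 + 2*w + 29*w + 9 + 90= -5*b^2 + 34*b + 2*w^2 + w*(9*b + 31) + 99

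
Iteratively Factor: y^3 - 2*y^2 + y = (y - 1)*(y^2 - y) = y*(y - 1)*(y - 1)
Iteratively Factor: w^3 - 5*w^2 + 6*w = (w - 2)*(w^2 - 3*w) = (w - 3)*(w - 2)*(w)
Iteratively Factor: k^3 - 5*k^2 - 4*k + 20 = (k - 5)*(k^2 - 4) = (k - 5)*(k - 2)*(k + 2)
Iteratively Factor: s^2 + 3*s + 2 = (s + 2)*(s + 1)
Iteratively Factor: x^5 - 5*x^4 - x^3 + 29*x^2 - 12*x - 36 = (x + 2)*(x^4 - 7*x^3 + 13*x^2 + 3*x - 18) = (x - 2)*(x + 2)*(x^3 - 5*x^2 + 3*x + 9) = (x - 2)*(x + 1)*(x + 2)*(x^2 - 6*x + 9) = (x - 3)*(x - 2)*(x + 1)*(x + 2)*(x - 3)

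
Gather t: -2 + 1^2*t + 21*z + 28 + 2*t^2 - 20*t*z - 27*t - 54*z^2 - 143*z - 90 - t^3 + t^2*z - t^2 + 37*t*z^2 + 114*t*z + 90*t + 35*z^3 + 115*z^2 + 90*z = -t^3 + t^2*(z + 1) + t*(37*z^2 + 94*z + 64) + 35*z^3 + 61*z^2 - 32*z - 64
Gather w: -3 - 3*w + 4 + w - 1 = -2*w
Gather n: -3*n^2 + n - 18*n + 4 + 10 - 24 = -3*n^2 - 17*n - 10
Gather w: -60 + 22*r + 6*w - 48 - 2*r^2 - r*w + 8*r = -2*r^2 + 30*r + w*(6 - r) - 108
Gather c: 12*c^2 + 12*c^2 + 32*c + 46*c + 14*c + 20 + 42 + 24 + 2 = 24*c^2 + 92*c + 88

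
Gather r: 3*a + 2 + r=3*a + r + 2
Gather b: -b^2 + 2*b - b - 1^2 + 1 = -b^2 + b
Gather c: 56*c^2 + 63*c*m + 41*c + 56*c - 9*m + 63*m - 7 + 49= 56*c^2 + c*(63*m + 97) + 54*m + 42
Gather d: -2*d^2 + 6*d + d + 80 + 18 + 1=-2*d^2 + 7*d + 99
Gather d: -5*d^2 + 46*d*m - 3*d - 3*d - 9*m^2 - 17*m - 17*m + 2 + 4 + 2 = -5*d^2 + d*(46*m - 6) - 9*m^2 - 34*m + 8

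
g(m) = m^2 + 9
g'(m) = 2*m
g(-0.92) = 9.85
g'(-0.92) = -1.84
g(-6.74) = 54.43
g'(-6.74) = -13.48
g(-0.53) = 9.28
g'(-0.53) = -1.06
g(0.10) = 9.01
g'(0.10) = 0.20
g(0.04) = 9.00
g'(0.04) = 0.08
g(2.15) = 13.62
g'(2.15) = 4.30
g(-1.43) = 11.04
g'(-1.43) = -2.86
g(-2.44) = 14.95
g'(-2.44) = -4.88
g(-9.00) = 90.00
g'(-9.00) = -18.00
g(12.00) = 153.00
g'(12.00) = 24.00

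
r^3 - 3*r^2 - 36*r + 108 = (r - 6)*(r - 3)*(r + 6)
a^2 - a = a*(a - 1)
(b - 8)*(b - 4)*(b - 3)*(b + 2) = b^4 - 13*b^3 + 38*b^2 + 40*b - 192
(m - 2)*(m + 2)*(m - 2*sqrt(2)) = m^3 - 2*sqrt(2)*m^2 - 4*m + 8*sqrt(2)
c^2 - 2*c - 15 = (c - 5)*(c + 3)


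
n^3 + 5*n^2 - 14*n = n*(n - 2)*(n + 7)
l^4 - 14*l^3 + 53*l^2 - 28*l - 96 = (l - 8)*(l - 4)*(l - 3)*(l + 1)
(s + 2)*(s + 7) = s^2 + 9*s + 14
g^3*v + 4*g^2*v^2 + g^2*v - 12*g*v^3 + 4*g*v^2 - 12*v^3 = (g - 2*v)*(g + 6*v)*(g*v + v)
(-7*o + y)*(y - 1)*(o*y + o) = -7*o^2*y^2 + 7*o^2 + o*y^3 - o*y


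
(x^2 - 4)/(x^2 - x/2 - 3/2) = 2*(4 - x^2)/(-2*x^2 + x + 3)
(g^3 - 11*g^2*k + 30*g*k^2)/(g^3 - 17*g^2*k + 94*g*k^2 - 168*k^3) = g*(g - 5*k)/(g^2 - 11*g*k + 28*k^2)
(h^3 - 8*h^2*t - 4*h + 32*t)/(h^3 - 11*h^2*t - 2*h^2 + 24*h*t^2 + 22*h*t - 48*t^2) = (-h - 2)/(-h + 3*t)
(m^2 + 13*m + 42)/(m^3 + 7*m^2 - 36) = (m + 7)/(m^2 + m - 6)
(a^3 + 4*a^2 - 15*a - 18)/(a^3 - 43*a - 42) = (a - 3)/(a - 7)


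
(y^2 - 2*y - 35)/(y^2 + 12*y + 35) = (y - 7)/(y + 7)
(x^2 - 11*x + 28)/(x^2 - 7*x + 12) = (x - 7)/(x - 3)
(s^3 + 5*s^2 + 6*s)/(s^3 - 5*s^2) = (s^2 + 5*s + 6)/(s*(s - 5))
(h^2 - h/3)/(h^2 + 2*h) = (h - 1/3)/(h + 2)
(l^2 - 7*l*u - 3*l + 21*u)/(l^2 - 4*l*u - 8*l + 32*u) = (l^2 - 7*l*u - 3*l + 21*u)/(l^2 - 4*l*u - 8*l + 32*u)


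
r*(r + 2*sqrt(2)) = r^2 + 2*sqrt(2)*r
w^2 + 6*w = w*(w + 6)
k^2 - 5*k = k*(k - 5)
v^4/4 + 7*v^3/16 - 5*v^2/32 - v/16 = v*(v/4 + 1/2)*(v - 1/2)*(v + 1/4)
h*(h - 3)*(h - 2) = h^3 - 5*h^2 + 6*h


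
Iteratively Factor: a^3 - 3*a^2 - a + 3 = (a - 1)*(a^2 - 2*a - 3) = (a - 3)*(a - 1)*(a + 1)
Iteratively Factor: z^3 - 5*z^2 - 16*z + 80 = (z - 4)*(z^2 - z - 20) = (z - 4)*(z + 4)*(z - 5)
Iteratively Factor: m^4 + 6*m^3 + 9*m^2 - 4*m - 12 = (m - 1)*(m^3 + 7*m^2 + 16*m + 12) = (m - 1)*(m + 3)*(m^2 + 4*m + 4) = (m - 1)*(m + 2)*(m + 3)*(m + 2)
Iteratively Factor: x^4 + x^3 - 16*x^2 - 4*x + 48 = (x - 3)*(x^3 + 4*x^2 - 4*x - 16) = (x - 3)*(x - 2)*(x^2 + 6*x + 8) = (x - 3)*(x - 2)*(x + 2)*(x + 4)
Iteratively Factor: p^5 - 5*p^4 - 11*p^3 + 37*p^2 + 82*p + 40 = (p + 1)*(p^4 - 6*p^3 - 5*p^2 + 42*p + 40) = (p + 1)^2*(p^3 - 7*p^2 + 2*p + 40) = (p - 5)*(p + 1)^2*(p^2 - 2*p - 8) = (p - 5)*(p + 1)^2*(p + 2)*(p - 4)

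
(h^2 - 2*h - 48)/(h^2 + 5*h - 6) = (h - 8)/(h - 1)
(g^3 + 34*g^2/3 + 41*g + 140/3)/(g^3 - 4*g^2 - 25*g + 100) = (3*g^2 + 19*g + 28)/(3*(g^2 - 9*g + 20))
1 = 1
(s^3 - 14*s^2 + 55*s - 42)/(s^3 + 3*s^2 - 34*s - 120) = (s^2 - 8*s + 7)/(s^2 + 9*s + 20)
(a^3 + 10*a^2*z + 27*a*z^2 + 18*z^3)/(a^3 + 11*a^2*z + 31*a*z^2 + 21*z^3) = (a + 6*z)/(a + 7*z)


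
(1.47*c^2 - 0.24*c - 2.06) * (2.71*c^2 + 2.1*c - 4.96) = 3.9837*c^4 + 2.4366*c^3 - 13.3778*c^2 - 3.1356*c + 10.2176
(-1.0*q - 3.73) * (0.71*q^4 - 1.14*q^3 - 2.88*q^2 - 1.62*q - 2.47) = -0.71*q^5 - 1.5083*q^4 + 7.1322*q^3 + 12.3624*q^2 + 8.5126*q + 9.2131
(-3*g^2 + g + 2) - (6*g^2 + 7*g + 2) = -9*g^2 - 6*g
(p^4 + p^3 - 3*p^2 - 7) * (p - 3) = p^5 - 2*p^4 - 6*p^3 + 9*p^2 - 7*p + 21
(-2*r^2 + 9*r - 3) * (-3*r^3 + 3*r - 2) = 6*r^5 - 27*r^4 + 3*r^3 + 31*r^2 - 27*r + 6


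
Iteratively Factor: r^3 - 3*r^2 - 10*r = (r - 5)*(r^2 + 2*r) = r*(r - 5)*(r + 2)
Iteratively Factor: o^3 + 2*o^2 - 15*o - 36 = (o - 4)*(o^2 + 6*o + 9) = (o - 4)*(o + 3)*(o + 3)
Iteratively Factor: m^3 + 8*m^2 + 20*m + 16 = (m + 4)*(m^2 + 4*m + 4) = (m + 2)*(m + 4)*(m + 2)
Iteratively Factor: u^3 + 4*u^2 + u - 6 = (u + 2)*(u^2 + 2*u - 3) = (u + 2)*(u + 3)*(u - 1)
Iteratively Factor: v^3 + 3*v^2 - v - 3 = (v + 3)*(v^2 - 1) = (v + 1)*(v + 3)*(v - 1)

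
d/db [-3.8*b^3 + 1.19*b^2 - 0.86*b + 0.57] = -11.4*b^2 + 2.38*b - 0.86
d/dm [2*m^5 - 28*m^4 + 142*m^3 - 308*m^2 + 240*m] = 10*m^4 - 112*m^3 + 426*m^2 - 616*m + 240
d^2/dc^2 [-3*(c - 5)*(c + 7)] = -6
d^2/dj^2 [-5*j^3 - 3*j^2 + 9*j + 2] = -30*j - 6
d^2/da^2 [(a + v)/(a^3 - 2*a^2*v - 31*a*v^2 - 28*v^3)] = 2*(-3*a^2 + 9*a*v - 37*v^2)/(-a^6 + 9*a^5*v + 57*a^4*v^2 - 477*a^3*v^3 - 1596*a^2*v^4 + 7056*a*v^5 + 21952*v^6)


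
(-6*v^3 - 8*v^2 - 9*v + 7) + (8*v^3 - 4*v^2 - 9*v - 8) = 2*v^3 - 12*v^2 - 18*v - 1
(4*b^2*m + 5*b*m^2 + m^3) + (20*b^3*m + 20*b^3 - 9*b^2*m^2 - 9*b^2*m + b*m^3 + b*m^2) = 20*b^3*m + 20*b^3 - 9*b^2*m^2 - 5*b^2*m + b*m^3 + 6*b*m^2 + m^3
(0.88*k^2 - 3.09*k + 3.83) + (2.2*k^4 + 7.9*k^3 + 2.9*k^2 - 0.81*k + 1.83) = 2.2*k^4 + 7.9*k^3 + 3.78*k^2 - 3.9*k + 5.66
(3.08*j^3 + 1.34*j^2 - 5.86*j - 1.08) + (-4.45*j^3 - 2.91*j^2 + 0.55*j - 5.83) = -1.37*j^3 - 1.57*j^2 - 5.31*j - 6.91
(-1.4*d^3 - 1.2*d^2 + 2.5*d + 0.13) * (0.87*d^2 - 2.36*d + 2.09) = -1.218*d^5 + 2.26*d^4 + 2.081*d^3 - 8.2949*d^2 + 4.9182*d + 0.2717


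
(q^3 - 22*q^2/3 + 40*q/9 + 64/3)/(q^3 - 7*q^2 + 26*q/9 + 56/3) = (3*q - 8)/(3*q - 7)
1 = 1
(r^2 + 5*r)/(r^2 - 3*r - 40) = r/(r - 8)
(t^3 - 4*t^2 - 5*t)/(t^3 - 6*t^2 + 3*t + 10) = t/(t - 2)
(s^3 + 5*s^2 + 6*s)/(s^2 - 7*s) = (s^2 + 5*s + 6)/(s - 7)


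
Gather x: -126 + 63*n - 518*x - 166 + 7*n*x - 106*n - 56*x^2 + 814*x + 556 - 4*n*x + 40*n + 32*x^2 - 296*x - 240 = 3*n*x - 3*n - 24*x^2 + 24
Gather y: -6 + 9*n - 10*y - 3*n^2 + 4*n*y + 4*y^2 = -3*n^2 + 9*n + 4*y^2 + y*(4*n - 10) - 6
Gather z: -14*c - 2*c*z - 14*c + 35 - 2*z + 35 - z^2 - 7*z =-28*c - z^2 + z*(-2*c - 9) + 70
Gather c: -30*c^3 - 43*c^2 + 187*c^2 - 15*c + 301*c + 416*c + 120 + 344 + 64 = -30*c^3 + 144*c^2 + 702*c + 528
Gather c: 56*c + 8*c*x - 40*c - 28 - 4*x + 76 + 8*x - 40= c*(8*x + 16) + 4*x + 8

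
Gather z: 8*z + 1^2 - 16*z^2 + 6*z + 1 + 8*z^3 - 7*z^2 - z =8*z^3 - 23*z^2 + 13*z + 2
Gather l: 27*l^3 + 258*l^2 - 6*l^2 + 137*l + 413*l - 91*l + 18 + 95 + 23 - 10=27*l^3 + 252*l^2 + 459*l + 126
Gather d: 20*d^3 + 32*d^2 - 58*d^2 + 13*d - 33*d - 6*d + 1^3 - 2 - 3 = 20*d^3 - 26*d^2 - 26*d - 4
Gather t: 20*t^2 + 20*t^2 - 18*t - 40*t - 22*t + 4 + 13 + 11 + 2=40*t^2 - 80*t + 30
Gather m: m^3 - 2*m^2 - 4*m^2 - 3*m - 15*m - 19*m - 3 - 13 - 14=m^3 - 6*m^2 - 37*m - 30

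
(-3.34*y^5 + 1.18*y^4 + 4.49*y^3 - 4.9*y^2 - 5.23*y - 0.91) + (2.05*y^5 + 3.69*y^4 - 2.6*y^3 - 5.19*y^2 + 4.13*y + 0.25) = -1.29*y^5 + 4.87*y^4 + 1.89*y^3 - 10.09*y^2 - 1.1*y - 0.66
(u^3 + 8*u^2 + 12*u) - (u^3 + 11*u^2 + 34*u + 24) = -3*u^2 - 22*u - 24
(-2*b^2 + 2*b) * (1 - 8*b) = 16*b^3 - 18*b^2 + 2*b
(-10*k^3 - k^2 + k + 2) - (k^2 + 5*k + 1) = -10*k^3 - 2*k^2 - 4*k + 1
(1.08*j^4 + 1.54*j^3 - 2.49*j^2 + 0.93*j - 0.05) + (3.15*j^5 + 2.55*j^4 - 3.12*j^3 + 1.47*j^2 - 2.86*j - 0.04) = 3.15*j^5 + 3.63*j^4 - 1.58*j^3 - 1.02*j^2 - 1.93*j - 0.09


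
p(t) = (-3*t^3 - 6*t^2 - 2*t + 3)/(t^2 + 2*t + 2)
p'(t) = (-2*t - 2)*(-3*t^3 - 6*t^2 - 2*t + 3)/(t^2 + 2*t + 2)^2 + (-9*t^2 - 12*t - 2)/(t^2 + 2*t + 2) = (-3*t^4 - 12*t^3 - 28*t^2 - 30*t - 10)/(t^4 + 4*t^3 + 8*t^2 + 8*t + 4)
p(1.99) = -4.87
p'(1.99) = -3.26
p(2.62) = -6.90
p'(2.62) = -3.21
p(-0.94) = 2.06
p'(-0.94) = 1.08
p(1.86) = -4.44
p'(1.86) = -3.27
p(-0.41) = 2.24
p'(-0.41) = -0.92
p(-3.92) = 10.43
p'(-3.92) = -3.40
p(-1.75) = 2.69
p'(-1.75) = -2.90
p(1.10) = -1.93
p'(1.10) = -3.32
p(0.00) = 1.50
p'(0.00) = -2.50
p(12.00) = -35.70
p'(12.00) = -3.02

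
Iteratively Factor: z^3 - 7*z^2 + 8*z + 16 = (z - 4)*(z^2 - 3*z - 4) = (z - 4)*(z + 1)*(z - 4)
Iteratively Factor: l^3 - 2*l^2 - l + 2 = (l - 2)*(l^2 - 1) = (l - 2)*(l + 1)*(l - 1)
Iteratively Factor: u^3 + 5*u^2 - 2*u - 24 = (u + 4)*(u^2 + u - 6) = (u - 2)*(u + 4)*(u + 3)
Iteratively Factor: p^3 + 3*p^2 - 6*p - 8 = (p + 4)*(p^2 - p - 2) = (p + 1)*(p + 4)*(p - 2)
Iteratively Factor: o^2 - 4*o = (o)*(o - 4)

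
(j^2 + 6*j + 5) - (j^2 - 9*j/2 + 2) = 21*j/2 + 3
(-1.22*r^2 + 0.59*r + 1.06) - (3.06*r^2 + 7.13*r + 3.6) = -4.28*r^2 - 6.54*r - 2.54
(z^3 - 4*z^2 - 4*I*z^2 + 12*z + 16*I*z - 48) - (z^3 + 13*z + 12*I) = -4*z^2 - 4*I*z^2 - z + 16*I*z - 48 - 12*I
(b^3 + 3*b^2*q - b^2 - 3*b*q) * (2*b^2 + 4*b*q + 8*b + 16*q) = 2*b^5 + 10*b^4*q + 6*b^4 + 12*b^3*q^2 + 30*b^3*q - 8*b^3 + 36*b^2*q^2 - 40*b^2*q - 48*b*q^2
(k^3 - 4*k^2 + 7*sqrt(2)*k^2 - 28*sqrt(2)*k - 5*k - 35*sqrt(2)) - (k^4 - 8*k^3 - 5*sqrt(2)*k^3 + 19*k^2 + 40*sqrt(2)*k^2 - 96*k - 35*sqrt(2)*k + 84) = -k^4 + 5*sqrt(2)*k^3 + 9*k^3 - 33*sqrt(2)*k^2 - 23*k^2 + 7*sqrt(2)*k + 91*k - 84 - 35*sqrt(2)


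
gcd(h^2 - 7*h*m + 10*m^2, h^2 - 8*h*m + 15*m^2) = h - 5*m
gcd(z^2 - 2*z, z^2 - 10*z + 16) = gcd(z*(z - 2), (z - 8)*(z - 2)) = z - 2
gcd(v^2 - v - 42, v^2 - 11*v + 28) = v - 7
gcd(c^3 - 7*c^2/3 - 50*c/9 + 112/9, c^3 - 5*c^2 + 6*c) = c - 2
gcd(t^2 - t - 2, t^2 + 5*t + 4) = t + 1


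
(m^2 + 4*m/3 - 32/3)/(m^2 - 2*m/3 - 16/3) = (m + 4)/(m + 2)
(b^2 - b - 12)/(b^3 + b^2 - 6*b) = (b - 4)/(b*(b - 2))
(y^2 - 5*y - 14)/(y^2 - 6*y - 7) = (y + 2)/(y + 1)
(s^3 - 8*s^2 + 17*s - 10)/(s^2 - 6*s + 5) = s - 2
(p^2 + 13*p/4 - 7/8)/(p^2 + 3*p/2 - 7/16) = 2*(2*p + 7)/(4*p + 7)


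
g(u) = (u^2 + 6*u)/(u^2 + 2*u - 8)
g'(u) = (-2*u - 2)*(u^2 + 6*u)/(u^2 + 2*u - 8)^2 + (2*u + 6)/(u^2 + 2*u - 8) = 4*(-u^2 - 4*u - 12)/(u^4 + 4*u^3 - 12*u^2 - 32*u + 64)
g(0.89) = -1.13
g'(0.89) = -2.22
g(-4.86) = -0.94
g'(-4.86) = -1.86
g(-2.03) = 1.02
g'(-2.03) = -0.51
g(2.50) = 6.54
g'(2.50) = -10.70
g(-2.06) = 1.03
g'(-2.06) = -0.52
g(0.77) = -0.89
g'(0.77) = -1.82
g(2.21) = 13.91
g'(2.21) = -60.50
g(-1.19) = 0.64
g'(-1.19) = -0.43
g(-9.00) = 0.49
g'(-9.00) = -0.08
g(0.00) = 0.00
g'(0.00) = -0.75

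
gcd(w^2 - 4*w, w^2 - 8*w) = w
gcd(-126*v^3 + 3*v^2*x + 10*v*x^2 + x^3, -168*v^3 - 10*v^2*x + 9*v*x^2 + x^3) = 42*v^2 + 13*v*x + x^2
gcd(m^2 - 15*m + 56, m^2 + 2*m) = 1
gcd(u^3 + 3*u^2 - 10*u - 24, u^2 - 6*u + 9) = u - 3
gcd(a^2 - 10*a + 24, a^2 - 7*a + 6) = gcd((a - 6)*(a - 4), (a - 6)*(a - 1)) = a - 6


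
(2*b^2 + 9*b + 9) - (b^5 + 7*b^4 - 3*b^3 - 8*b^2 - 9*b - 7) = -b^5 - 7*b^4 + 3*b^3 + 10*b^2 + 18*b + 16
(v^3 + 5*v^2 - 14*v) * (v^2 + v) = v^5 + 6*v^4 - 9*v^3 - 14*v^2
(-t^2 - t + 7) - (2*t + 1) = -t^2 - 3*t + 6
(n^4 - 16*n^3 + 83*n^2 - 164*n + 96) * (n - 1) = n^5 - 17*n^4 + 99*n^3 - 247*n^2 + 260*n - 96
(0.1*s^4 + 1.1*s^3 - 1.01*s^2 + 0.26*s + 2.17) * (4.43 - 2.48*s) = -0.248*s^5 - 2.285*s^4 + 7.3778*s^3 - 5.1191*s^2 - 4.2298*s + 9.6131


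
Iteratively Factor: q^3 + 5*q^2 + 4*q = (q)*(q^2 + 5*q + 4) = q*(q + 4)*(q + 1)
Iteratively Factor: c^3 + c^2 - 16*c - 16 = (c - 4)*(c^2 + 5*c + 4) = (c - 4)*(c + 4)*(c + 1)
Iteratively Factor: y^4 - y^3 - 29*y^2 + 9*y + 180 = (y - 3)*(y^3 + 2*y^2 - 23*y - 60) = (y - 3)*(y + 4)*(y^2 - 2*y - 15) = (y - 5)*(y - 3)*(y + 4)*(y + 3)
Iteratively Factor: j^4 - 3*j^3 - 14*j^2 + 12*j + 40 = (j - 5)*(j^3 + 2*j^2 - 4*j - 8) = (j - 5)*(j - 2)*(j^2 + 4*j + 4) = (j - 5)*(j - 2)*(j + 2)*(j + 2)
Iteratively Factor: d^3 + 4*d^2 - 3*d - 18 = (d - 2)*(d^2 + 6*d + 9) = (d - 2)*(d + 3)*(d + 3)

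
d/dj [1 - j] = -1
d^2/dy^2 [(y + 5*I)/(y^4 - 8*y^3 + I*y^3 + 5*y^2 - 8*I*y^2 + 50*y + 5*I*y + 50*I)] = (12*y^5 + y^4*(-8 + 116*I) + y^3*(-122 - 184*I) + y^2*(168 - 126*I) + y*(-158 + 600*I) - 80 + 630*I)/(y^10 + y^9*(-14 + 3*I) + y^8*(39 - 42*I) + y^7*(210 + 125*I) + y^6*(-861 + 518*I) + y^5*(-1554 - 2247*I) + y^4*(5705 - 3318*I) + y^3*(8150 + 11235*I) + y^2*(-10500 + 16050*I) + y*(-15000 - 3500*I) - 5000*I)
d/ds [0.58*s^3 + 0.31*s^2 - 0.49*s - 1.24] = 1.74*s^2 + 0.62*s - 0.49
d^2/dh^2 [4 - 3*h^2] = -6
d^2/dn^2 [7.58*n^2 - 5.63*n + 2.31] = 15.1600000000000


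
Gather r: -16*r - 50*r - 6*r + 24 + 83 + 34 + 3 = 144 - 72*r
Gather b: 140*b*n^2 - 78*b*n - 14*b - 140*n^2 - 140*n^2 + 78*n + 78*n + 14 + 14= b*(140*n^2 - 78*n - 14) - 280*n^2 + 156*n + 28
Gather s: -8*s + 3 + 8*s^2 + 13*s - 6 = 8*s^2 + 5*s - 3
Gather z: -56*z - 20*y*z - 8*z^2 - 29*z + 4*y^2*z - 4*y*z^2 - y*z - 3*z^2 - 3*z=z^2*(-4*y - 11) + z*(4*y^2 - 21*y - 88)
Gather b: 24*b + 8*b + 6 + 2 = 32*b + 8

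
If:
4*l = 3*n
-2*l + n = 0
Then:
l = 0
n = 0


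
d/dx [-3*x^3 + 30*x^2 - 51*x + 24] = -9*x^2 + 60*x - 51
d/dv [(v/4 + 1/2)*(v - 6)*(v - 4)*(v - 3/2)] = v^3 - 57*v^2/8 + 8*v + 21/2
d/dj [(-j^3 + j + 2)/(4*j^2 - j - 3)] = (-(8*j - 1)*(-j^3 + j + 2) + (3*j^2 - 1)*(-4*j^2 + j + 3))/(-4*j^2 + j + 3)^2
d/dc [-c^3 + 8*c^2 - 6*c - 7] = -3*c^2 + 16*c - 6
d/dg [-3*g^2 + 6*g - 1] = 6 - 6*g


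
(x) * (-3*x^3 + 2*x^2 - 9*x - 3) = -3*x^4 + 2*x^3 - 9*x^2 - 3*x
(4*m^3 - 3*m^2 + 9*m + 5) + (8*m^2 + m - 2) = 4*m^3 + 5*m^2 + 10*m + 3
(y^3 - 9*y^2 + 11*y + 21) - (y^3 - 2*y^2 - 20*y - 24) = -7*y^2 + 31*y + 45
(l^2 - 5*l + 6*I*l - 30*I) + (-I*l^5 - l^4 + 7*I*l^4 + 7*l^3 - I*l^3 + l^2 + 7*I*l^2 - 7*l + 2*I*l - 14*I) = -I*l^5 - l^4 + 7*I*l^4 + 7*l^3 - I*l^3 + 2*l^2 + 7*I*l^2 - 12*l + 8*I*l - 44*I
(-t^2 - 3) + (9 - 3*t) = -t^2 - 3*t + 6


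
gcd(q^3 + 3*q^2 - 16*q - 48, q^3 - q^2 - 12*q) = q^2 - q - 12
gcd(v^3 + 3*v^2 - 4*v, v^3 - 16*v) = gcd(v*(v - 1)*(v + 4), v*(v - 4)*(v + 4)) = v^2 + 4*v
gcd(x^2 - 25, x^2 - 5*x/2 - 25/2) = x - 5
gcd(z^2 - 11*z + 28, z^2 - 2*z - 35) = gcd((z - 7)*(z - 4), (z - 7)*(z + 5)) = z - 7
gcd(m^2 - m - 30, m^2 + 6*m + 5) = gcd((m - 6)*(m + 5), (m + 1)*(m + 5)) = m + 5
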